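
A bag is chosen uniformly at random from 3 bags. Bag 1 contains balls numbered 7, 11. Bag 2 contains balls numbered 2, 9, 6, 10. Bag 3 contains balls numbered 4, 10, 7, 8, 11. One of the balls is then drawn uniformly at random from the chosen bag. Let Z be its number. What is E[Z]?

E[Z | bag 1] = (7+11)/2 = 9.
E[Z | bag 2] = (2+9+6+10)/4 = 27/4.
E[Z | bag 3] = (4+10+7+8+11)/5 = 8.
By the law of total expectation,
E[Z] = (1/3)·(9) + (1/3)·(27/4) + (1/3)·(8) = 95/12.

95/12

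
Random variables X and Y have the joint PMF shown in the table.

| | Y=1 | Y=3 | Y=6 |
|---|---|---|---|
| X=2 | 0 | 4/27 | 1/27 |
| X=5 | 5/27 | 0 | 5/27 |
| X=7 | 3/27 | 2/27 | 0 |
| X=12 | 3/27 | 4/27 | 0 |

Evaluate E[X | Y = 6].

P(Y = 6) = 2/9.
Σ X·P over the event = 2·(1/27) + 5·(5/27) = 1.
E[X | Y = 6] = (1) / (2/9) = 9/2.

9/2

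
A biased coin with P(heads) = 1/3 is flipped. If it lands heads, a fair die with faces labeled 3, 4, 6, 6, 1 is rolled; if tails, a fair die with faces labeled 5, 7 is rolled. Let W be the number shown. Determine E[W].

16/3

E[W | heads] = (3+4+6+6+1)/5 = 4.
E[W | tails] = (5+7)/2 = 6.
By the law of total expectation,
E[W] = (1/3)·(4) + (2/3)·(6) = 16/3.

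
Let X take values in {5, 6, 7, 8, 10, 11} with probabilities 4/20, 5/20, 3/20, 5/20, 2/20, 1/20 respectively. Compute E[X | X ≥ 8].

71/8

P(X ≥ 8) = 2/5.
Σ over the event: 8·1/4 + 10·1/10 + 11·1/20 = 71/20.
E[X | X ≥ 8] = (71/20) / (2/5) = 71/8.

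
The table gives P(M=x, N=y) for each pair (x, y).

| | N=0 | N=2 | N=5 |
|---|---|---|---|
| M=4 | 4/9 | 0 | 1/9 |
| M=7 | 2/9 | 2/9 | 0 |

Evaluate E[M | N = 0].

P(N = 0) = 2/3.
Σ M·P over the event = 4·(4/9) + 7·(2/9) = 10/3.
E[M | N = 0] = (10/3) / (2/3) = 5.

5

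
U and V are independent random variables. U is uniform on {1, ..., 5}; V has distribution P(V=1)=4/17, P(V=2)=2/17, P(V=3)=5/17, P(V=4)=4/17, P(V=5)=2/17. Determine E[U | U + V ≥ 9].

19/4

P(U + V ≥ 9) = 8/85.
Summing U·P(x,y) over outcomes with U + V ≥ 9 gives 38/85.
E[U | U + V ≥ 9] = (38/85) / (8/85) = 19/4.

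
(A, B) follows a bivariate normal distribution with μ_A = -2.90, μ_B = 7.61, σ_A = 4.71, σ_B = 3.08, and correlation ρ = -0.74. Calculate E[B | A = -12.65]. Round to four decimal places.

The regression of B on A has slope ρ·σ_B/σ_A and passes through (μ_A, μ_B).
E[B | A=-12.65] = 7.61 + (-0.74)·(3.08/4.71)·(-12.65 − (-2.90)) = 7.61 + (-0.48391)·(-9.75) = 12.3281.

12.3281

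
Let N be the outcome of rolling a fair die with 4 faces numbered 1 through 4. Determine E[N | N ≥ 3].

Given N ≥ 3, N is equally likely to be any of {3, 4}.
E[N | N ≥ 3] = (3 + 4) / 2 = 7/2.

7/2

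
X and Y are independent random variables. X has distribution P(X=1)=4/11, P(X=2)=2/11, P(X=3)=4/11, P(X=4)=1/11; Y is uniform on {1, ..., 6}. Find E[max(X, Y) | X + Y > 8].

35/6

P(X + Y > 8) = 1/11.
Summing max(X,Y)·P(x,y) over outcomes with X + Y > 8 gives 35/66.
E[max(X, Y) | X + Y > 8] = (35/66) / (1/11) = 35/6.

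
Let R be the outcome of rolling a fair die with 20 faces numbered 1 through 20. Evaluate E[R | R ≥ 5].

25/2

P(R ≥ 5) = 4/5.
E[R | R ≥ 5] = (10) / (4/5) = 25/2.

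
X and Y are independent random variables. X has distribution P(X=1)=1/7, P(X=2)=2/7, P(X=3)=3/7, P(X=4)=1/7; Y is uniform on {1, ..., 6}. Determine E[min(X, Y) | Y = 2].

P(Y = 2) = 1/6.
Summing min(X,Y)·P(x,y) over outcomes with Y = 2 gives 13/42.
E[min(X, Y) | Y = 2] = (13/42) / (1/6) = 13/7.

13/7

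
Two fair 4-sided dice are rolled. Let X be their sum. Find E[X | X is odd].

5

P(X is odd) = 1/2.
Σ over the event: 3·1/8 + 5·1/4 + 7·1/8 = 5/2.
E[X | X is odd] = (5/2) / (1/2) = 5.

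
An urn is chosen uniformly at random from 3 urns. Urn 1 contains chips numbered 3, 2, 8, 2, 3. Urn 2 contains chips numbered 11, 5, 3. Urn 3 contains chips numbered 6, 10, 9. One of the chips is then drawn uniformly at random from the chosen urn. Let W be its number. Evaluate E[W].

E[W | urn 1] = (3+2+8+2+3)/5 = 18/5.
E[W | urn 2] = (11+5+3)/3 = 19/3.
E[W | urn 3] = (6+10+9)/3 = 25/3.
By the law of total expectation,
E[W] = (1/3)·(18/5) + (1/3)·(19/3) + (1/3)·(25/3) = 274/45.

274/45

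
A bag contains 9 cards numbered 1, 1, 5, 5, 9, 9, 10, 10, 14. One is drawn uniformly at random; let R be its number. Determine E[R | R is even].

P(R is even) = 1/3.
Σ over the event: 10·2/9 + 14·1/9 = 34/9.
E[R | R is even] = (34/9) / (1/3) = 34/3.

34/3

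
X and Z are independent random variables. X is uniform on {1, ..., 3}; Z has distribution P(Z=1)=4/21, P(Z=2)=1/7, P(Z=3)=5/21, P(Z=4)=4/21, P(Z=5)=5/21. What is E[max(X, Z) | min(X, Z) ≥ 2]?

127/34

P(min(X, Z) ≥ 2) = 34/63.
Summing max(X,Z)·P(x,y) over outcomes with min(X, Z) ≥ 2 gives 127/63.
E[max(X, Z) | min(X, Z) ≥ 2] = (127/63) / (34/63) = 127/34.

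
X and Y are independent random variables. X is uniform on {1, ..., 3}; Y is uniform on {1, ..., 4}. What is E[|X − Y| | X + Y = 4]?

4/3

P(X + Y = 4) = 1/4.
Summing |X−Y|·P(x,y) over outcomes with X + Y = 4 gives 1/3.
E[|X − Y| | X + Y = 4] = (1/3) / (1/4) = 4/3.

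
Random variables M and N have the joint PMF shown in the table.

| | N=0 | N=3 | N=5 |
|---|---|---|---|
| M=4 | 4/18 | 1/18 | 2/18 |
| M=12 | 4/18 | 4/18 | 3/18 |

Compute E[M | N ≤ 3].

P(N ≤ 3) = 13/18.
Σ M·P over the event = 4·(4/18) + 4·(1/18) + 12·(4/18) + 12·(4/18) = 58/9.
E[M | N ≤ 3] = (58/9) / (13/18) = 116/13.

116/13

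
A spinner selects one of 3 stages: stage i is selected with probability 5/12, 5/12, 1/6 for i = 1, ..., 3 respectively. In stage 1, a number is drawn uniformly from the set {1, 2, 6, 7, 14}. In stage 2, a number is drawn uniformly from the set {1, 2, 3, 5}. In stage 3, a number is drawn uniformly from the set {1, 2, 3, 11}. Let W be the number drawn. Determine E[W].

209/48

E[W | stage 1] = (1+2+6+7+14)/5 = 6.
E[W | stage 2] = (1+2+3+5)/4 = 11/4.
E[W | stage 3] = (1+2+3+11)/4 = 17/4.
By the law of total expectation,
E[W] = (5/12)·(6) + (5/12)·(11/4) + (1/6)·(17/4) = 209/48.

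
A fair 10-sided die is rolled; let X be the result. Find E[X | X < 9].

Given X < 9, X is equally likely to be any of {1, 2, 3, 4, 5, 6, 7, 8}.
E[X | X < 9] = (1 + 2 + 3 + 4 + 5 + 6 + 7 + 8) / 8 = 9/2.

9/2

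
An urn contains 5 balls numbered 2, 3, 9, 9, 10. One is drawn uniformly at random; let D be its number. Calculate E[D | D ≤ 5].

P(D ≤ 5) = 2/5.
Σ over the event: 2·1/5 + 3·1/5 = 1.
E[D | D ≤ 5] = (1) / (2/5) = 5/2.

5/2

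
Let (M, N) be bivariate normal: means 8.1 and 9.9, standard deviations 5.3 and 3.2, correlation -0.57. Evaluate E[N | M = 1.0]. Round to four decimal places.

The regression of N on M has slope ρ·σ_N/σ_M and passes through (μ_M, μ_N).
E[N | M=1.0] = 9.9 + (-0.57)·(3.2/5.3)·(1.0 − (8.1)) = 9.9 + (-0.34415)·(-7.1) = 12.3435.

12.3435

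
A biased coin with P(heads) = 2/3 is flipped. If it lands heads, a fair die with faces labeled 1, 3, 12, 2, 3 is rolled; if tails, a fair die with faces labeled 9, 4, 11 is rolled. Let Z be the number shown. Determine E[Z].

82/15

E[Z | heads] = (1+3+12+2+3)/5 = 21/5.
E[Z | tails] = (9+4+11)/3 = 8.
E[Z] = (2/3)·(21/5) + (1/3)·(8) = 82/15.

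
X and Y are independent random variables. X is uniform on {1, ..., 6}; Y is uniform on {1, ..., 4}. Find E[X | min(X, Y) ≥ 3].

9/2

P(min(X, Y) ≥ 3) = 1/3.
Summing X·P(x,y) over outcomes with min(X, Y) ≥ 3 gives 3/2.
E[X | min(X, Y) ≥ 3] = (3/2) / (1/3) = 9/2.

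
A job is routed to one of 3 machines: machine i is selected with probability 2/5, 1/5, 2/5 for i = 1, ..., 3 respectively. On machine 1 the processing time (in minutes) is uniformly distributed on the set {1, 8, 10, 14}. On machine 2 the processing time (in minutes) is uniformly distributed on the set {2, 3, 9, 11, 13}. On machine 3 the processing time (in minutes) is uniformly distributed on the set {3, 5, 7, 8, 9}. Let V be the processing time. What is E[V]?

369/50

E[V | machine 1] = (1+8+10+14)/4 = 33/4.
E[V | machine 2] = (2+3+9+11+13)/5 = 38/5.
E[V | machine 3] = (3+5+7+8+9)/5 = 32/5.
By the law of total expectation,
E[V] = (2/5)·(33/4) + (1/5)·(38/5) + (2/5)·(32/5) = 369/50.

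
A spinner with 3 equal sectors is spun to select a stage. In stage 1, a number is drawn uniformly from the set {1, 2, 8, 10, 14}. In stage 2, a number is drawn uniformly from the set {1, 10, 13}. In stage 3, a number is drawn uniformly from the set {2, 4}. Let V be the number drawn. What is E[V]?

E[V | stage 1] = (1+2+8+10+14)/5 = 7.
E[V | stage 2] = (1+10+13)/3 = 8.
E[V | stage 3] = (2+4)/2 = 3.
E[V] = (1/3)·(7) + (1/3)·(8) + (1/3)·(3) = 6.

6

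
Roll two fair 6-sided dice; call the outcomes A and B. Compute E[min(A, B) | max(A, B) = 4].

P(max(A, B) = 4) = 7/36.
Summing min(A,B)·P(x,y) over outcomes with max(A, B) = 4 gives 4/9.
E[min(A, B) | max(A, B) = 4] = (4/9) / (7/36) = 16/7.

16/7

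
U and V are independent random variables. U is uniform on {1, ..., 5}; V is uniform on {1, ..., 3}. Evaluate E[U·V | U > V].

Outcomes with U > V: (2,1), (3,1), (3,2), (4,1), (4,2), (4,3), (5,1), (5,2), (5,3), each with probability 1/15.
E[U·V | U > V] = (2 + 3 + 6 + 4 + 8 + 12 + 5 + 10 + 15) / 9 = 65/9.

65/9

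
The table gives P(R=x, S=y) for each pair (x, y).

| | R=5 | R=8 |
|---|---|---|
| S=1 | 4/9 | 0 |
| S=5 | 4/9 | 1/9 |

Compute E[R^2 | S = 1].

P(S = 1) = 4/9.
Σ R^2·P over the event = 25·(4/9) = 100/9.
E[R^2 | S = 1] = (100/9) / (4/9) = 25.

25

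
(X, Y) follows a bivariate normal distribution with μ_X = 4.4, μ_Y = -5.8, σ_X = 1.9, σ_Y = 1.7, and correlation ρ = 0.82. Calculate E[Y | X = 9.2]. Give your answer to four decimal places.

E[Y | X=x] = μ_Y + ρ(σ_Y/σ_X)(x − μ_X) for jointly normal variables.
E[Y | X=9.2] = -5.8 + (0.82)·(1.7/1.9)·(9.2 − (4.4)) = -5.8 + (0.73368)·(4.8) = -2.2783.

-2.2783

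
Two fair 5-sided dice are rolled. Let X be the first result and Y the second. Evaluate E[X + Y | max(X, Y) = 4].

44/7

P(max(X, Y) = 4) = 7/25.
Summing (X+Y)·P(x,y) over outcomes with max(X, Y) = 4 gives 44/25.
E[X + Y | max(X, Y) = 4] = (44/25) / (7/25) = 44/7.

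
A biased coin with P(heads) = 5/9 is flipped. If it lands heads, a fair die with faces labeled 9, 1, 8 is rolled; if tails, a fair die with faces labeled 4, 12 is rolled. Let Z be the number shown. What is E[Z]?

62/9

E[Z | heads] = (9+1+8)/3 = 6.
E[Z | tails] = (4+12)/2 = 8.
By the law of total expectation,
E[Z] = (5/9)·(6) + (4/9)·(8) = 62/9.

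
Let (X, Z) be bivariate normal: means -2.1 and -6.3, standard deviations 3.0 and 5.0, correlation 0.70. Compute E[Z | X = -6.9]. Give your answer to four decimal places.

-11.9000

For a bivariate normal, E[Z | X=x] = μ_Z + ρ·(σ_Z/σ_X)·(x − μ_X).
E[Z | X=-6.9] = -6.3 + (0.70)·(5.0/3.0)·(-6.9 − (-2.1)) = -6.3 + (1.16667)·(-4.8) = -11.9000.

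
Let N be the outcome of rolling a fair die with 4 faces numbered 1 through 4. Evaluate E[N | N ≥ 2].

Given N ≥ 2, N is equally likely to be any of {2, 3, 4}.
E[N | N ≥ 2] = (2 + 3 + 4) / 3 = 3.

3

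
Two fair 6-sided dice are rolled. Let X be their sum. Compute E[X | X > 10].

34/3

P(X > 10) = 1/12.
Σ over the event: 11·1/18 + 12·1/36 = 17/18.
E[X | X > 10] = (17/18) / (1/12) = 34/3.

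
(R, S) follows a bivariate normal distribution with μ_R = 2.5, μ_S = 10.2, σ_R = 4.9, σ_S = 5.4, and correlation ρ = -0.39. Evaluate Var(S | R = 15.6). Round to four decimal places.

For a bivariate normal, Var(S | R=x) = σ_S²(1 − ρ²).
Var(S | R=15.6) = (5.4)²·(1 − (-0.39)²) = 29.16·0.8479 = 24.7248.

24.7248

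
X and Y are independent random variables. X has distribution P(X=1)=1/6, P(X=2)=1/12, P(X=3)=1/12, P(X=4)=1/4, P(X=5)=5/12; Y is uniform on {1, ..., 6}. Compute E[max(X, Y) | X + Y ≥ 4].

P(X + Y ≥ 4) = 67/72.
Summing max(X,Y)·P(x,y) over outcomes with X + Y ≥ 4 gives 79/18.
E[max(X, Y) | X + Y ≥ 4] = (79/18) / (67/72) = 316/67.

316/67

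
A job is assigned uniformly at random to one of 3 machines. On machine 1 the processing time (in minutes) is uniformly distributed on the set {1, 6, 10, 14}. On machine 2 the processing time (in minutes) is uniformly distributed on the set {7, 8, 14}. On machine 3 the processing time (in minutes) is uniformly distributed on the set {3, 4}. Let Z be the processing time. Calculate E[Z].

E[Z | machine 1] = (1+6+10+14)/4 = 31/4.
E[Z | machine 2] = (7+8+14)/3 = 29/3.
E[Z | machine 3] = (3+4)/2 = 7/2.
By the law of total expectation,
E[Z] = (1/3)·(31/4) + (1/3)·(29/3) + (1/3)·(7/2) = 251/36.

251/36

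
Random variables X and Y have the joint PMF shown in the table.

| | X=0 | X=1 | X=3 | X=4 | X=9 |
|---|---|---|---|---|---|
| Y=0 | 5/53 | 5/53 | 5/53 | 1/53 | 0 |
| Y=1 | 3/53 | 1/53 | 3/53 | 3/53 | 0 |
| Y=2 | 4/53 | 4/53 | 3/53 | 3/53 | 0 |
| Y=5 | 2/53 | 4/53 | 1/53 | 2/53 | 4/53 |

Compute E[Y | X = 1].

P(X = 1) = 14/53.
Σ Y·P over the event = 0·(5/53) + 1·(1/53) + 2·(4/53) + 5·(4/53) = 29/53.
E[Y | X = 1] = (29/53) / (14/53) = 29/14.

29/14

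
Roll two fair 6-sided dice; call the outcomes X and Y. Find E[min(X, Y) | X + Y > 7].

P(X + Y > 7) = 5/12.
Summing min(X,Y)·P(x,y) over outcomes with X + Y > 7 gives 19/12.
E[min(X, Y) | X + Y > 7] = (19/12) / (5/12) = 19/5.

19/5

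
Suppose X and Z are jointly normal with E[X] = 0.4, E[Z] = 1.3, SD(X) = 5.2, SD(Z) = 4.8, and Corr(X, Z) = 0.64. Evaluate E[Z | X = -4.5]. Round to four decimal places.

E[Z | X=x] = μ_Z + ρ(σ_Z/σ_X)(x − μ_X) for jointly normal variables.
E[Z | X=-4.5] = 1.3 + (0.64)·(4.8/5.2)·(-4.5 − (0.4)) = 1.3 + (0.59077)·(-4.9) = -1.5948.

-1.5948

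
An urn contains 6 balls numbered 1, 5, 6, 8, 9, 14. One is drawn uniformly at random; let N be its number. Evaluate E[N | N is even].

28/3

P(N is even) = 1/2.
Σ over the event: 6·1/6 + 8·1/6 + 14·1/6 = 14/3.
E[N | N is even] = (14/3) / (1/2) = 28/3.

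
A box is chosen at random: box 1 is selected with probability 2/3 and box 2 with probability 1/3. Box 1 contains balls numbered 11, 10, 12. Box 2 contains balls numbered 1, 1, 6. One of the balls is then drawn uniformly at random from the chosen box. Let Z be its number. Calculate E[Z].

E[Z | box 1] = (11+10+12)/3 = 11.
E[Z | box 2] = (1+1+6)/3 = 8/3.
By the law of total expectation,
E[Z] = (2/3)·(11) + (1/3)·(8/3) = 74/9.

74/9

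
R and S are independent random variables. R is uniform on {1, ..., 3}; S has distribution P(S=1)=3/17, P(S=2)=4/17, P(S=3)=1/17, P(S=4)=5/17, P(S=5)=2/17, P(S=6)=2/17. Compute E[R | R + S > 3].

P(R + S > 3) = 41/51.
Summing R·P(x,y) over outcomes with R + S > 3 gives 89/51.
E[R | R + S > 3] = (89/51) / (41/51) = 89/41.

89/41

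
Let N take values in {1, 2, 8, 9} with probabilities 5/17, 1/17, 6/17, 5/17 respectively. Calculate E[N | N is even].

P(N is even) = 7/17.
Σ over the event: 2·1/17 + 8·6/17 = 50/17.
E[N | N is even] = (50/17) / (7/17) = 50/7.

50/7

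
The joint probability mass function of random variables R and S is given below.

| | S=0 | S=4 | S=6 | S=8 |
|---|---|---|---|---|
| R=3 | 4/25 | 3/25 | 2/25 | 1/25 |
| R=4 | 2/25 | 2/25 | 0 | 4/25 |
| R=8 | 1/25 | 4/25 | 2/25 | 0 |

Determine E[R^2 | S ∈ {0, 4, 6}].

593/20

P(S ∈ {0, 4, 6}) = 4/5.
Σ R^2·P over the event = 9·(4/25) + 9·(3/25) + 9·(2/25) + 16·(2/25) + 16·(2/25) + 64·(1/25) + 64·(4/25) + 64·(2/25) = 593/25.
E[R^2 | S ∈ {0, 4, 6}] = (593/25) / (4/5) = 593/20.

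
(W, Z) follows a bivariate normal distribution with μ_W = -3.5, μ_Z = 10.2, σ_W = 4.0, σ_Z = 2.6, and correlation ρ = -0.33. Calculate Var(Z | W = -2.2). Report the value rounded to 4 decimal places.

Var(Z | W=x) = (1 − ρ²)·σ_Z².
Var(Z | W=-2.2) = (2.6)²·(1 − (-0.33)²) = 6.76·0.8911 = 6.0238.

6.0238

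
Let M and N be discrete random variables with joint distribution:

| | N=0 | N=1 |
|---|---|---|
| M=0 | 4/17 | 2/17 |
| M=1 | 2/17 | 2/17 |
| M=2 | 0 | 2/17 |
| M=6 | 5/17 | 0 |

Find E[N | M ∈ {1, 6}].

2/9

P(M ∈ {1, 6}) = 9/17.
Summing N·P(M=x,N=y) over the conditioning event gives 2/17.
E[N | M ∈ {1, 6}] = (2/17) / (9/17) = 2/9.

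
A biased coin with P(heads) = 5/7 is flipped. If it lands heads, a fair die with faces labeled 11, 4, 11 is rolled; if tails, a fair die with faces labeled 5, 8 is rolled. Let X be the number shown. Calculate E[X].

169/21

E[X | heads] = (11+4+11)/3 = 26/3.
E[X | tails] = (5+8)/2 = 13/2.
E[X] = (5/7)·(26/3) + (2/7)·(13/2) = 169/21.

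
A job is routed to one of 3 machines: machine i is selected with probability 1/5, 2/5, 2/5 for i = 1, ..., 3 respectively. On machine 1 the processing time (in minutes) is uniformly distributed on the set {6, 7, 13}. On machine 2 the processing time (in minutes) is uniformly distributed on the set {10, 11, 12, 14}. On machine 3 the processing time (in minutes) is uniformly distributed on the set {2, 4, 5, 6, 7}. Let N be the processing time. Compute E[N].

1253/150

E[N | machine 1] = (6+7+13)/3 = 26/3.
E[N | machine 2] = (10+11+12+14)/4 = 47/4.
E[N | machine 3] = (2+4+5+6+7)/5 = 24/5.
By the law of total expectation,
E[N] = (1/5)·(26/3) + (2/5)·(47/4) + (2/5)·(24/5) = 1253/150.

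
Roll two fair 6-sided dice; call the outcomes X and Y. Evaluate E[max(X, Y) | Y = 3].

Outcomes with Y = 3: (1,3), (2,3), (3,3), (4,3), (5,3), (6,3), each with probability 1/36.
E[max(X, Y) | Y = 3] = (3 + 3 + 3 + 4 + 5 + 6) / 6 = 4.

4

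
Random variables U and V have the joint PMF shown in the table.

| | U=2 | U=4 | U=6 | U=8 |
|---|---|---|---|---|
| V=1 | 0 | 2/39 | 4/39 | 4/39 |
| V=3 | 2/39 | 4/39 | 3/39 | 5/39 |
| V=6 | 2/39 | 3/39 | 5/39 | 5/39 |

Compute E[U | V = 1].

P(V = 1) = 10/39.
Σ U·P over the event = 4·(2/39) + 6·(4/39) + 8·(4/39) = 64/39.
E[U | V = 1] = (64/39) / (10/39) = 32/5.

32/5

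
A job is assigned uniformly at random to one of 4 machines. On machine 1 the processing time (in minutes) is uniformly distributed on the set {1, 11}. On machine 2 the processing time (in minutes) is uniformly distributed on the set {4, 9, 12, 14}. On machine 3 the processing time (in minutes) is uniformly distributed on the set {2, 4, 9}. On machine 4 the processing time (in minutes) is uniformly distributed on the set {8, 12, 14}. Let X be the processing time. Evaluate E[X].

E[X | machine 1] = (1+11)/2 = 6.
E[X | machine 2] = (4+9+12+14)/4 = 39/4.
E[X | machine 3] = (2+4+9)/3 = 5.
E[X | machine 4] = (8+12+14)/3 = 34/3.
By the law of total expectation,
E[X] = (1/4)·(6) + (1/4)·(39/4) + (1/4)·(5) + (1/4)·(34/3) = 385/48.

385/48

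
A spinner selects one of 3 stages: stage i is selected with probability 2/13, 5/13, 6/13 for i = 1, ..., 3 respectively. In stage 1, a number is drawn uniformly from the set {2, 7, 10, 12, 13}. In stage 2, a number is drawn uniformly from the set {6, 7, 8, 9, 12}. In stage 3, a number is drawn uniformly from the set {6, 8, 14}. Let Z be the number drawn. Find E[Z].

578/65

E[Z | stage 1] = (2+7+10+12+13)/5 = 44/5.
E[Z | stage 2] = (6+7+8+9+12)/5 = 42/5.
E[Z | stage 3] = (6+8+14)/3 = 28/3.
E[Z] = (2/13)·(44/5) + (5/13)·(42/5) + (6/13)·(28/3) = 578/65.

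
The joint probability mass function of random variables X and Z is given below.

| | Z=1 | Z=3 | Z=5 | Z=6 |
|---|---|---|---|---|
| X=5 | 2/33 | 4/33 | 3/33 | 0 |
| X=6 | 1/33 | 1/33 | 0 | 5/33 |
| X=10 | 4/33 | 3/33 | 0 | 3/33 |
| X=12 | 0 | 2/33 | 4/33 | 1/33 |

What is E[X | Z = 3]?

P(Z = 3) = 10/33.
Σ X·P over the event = 5·(4/33) + 6·(1/33) + 10·(3/33) + 12·(2/33) = 80/33.
E[X | Z = 3] = (80/33) / (10/33) = 8.

8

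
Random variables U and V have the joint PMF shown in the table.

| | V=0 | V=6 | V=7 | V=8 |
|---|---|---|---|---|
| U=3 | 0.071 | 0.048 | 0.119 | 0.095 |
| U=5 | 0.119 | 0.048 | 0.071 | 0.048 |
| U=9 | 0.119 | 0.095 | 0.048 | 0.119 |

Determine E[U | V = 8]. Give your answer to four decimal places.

P(V = 8) = 0.262.
Σ U·P over the event = 3·(0.095) + 5·(0.048) + 9·(0.119) = 1.596.
E[U | V = 8] = (1.596) / (0.262) = 6.0916.

6.0916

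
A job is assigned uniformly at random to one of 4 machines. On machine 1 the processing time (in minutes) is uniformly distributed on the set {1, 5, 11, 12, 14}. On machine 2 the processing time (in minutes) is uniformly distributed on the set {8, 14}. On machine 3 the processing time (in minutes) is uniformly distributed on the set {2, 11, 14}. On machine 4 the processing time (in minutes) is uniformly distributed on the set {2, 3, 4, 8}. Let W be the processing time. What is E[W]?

E[W | machine 1] = (1+5+11+12+14)/5 = 43/5.
E[W | machine 2] = (8+14)/2 = 11.
E[W | machine 3] = (2+11+14)/3 = 9.
E[W | machine 4] = (2+3+4+8)/4 = 17/4.
E[W] = (1/4)·(43/5) + (1/4)·(11) + (1/4)·(9) + (1/4)·(17/4) = 657/80.

657/80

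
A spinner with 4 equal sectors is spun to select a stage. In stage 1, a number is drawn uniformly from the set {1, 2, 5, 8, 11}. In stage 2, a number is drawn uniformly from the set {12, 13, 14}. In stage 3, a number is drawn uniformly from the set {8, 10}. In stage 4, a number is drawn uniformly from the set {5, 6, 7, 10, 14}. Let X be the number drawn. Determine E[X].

E[X | stage 1] = (1+2+5+8+11)/5 = 27/5.
E[X | stage 2] = (12+13+14)/3 = 13.
E[X | stage 3] = (8+10)/2 = 9.
E[X | stage 4] = (5+6+7+10+14)/5 = 42/5.
E[X] = (1/4)·(27/5) + (1/4)·(13) + (1/4)·(9) + (1/4)·(42/5) = 179/20.

179/20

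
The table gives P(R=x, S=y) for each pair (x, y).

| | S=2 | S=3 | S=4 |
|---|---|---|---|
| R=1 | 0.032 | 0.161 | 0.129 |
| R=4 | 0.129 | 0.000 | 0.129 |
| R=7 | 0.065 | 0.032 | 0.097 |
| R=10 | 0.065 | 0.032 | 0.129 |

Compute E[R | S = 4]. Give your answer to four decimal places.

5.4008

P(S = 4) = 0.484.
Summing R·P(R=x,S=y) over the conditioning event gives 2.614.
E[R | S = 4] = (2.614) / (0.484) = 5.4008.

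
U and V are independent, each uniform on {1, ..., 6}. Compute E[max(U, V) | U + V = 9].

Outcomes with U + V = 9: (3,6), (4,5), (5,4), (6,3), each with probability 1/36.
E[max(U, V) | U + V = 9] = (6 + 5 + 5 + 6) / 4 = 11/2.

11/2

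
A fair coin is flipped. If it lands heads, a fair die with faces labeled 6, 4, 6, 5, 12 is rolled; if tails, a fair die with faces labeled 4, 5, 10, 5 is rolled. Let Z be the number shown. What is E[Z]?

E[Z | heads] = (6+4+6+5+12)/5 = 33/5.
E[Z | tails] = (4+5+10+5)/4 = 6.
By the law of total expectation,
E[Z] = (1/2)·(33/5) + (1/2)·(6) = 63/10.

63/10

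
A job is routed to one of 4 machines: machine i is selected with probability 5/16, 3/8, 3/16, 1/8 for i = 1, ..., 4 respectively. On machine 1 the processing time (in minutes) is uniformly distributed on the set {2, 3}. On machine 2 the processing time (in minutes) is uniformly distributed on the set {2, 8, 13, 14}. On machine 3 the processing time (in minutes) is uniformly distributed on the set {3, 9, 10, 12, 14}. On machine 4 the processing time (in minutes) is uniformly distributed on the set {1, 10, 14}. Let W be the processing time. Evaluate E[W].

E[W | machine 1] = (2+3)/2 = 5/2.
E[W | machine 2] = (2+8+13+14)/4 = 37/4.
E[W | machine 3] = (3+9+10+12+14)/5 = 48/5.
E[W | machine 4] = (1+10+14)/3 = 25/3.
By the law of total expectation,
E[W] = (5/16)·(5/2) + (3/8)·(37/4) + (3/16)·(48/5) + (1/8)·(25/3) = 851/120.

851/120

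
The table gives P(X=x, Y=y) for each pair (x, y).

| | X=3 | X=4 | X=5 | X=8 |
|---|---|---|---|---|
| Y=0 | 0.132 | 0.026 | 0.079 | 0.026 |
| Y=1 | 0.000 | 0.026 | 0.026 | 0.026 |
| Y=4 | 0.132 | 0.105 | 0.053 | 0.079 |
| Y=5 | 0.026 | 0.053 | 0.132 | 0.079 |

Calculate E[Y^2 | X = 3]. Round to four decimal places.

9.5241

P(X = 3) = 0.290.
Σ Y^2·P over the event = 0·(0.132) + 16·(0.132) + 25·(0.026) = 2.762.
E[Y^2 | X = 3] = (2.762) / (0.290) = 9.5241.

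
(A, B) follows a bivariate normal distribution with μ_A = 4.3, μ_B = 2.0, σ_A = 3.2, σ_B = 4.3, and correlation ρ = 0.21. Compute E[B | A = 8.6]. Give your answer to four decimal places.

The regression of B on A has slope ρ·σ_B/σ_A and passes through (μ_A, μ_B).
E[B | A=8.6] = 2.0 + (0.21)·(4.3/3.2)·(8.6 − (4.3)) = 2.0 + (0.28219)·(4.3) = 3.2134.

3.2134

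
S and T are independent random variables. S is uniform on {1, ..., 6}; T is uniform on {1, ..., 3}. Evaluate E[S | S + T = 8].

11/2

Outcomes with S + T = 8: (5,3), (6,2), each with probability 1/18.
E[S | S + T = 8] = (5 + 6) / 2 = 11/2.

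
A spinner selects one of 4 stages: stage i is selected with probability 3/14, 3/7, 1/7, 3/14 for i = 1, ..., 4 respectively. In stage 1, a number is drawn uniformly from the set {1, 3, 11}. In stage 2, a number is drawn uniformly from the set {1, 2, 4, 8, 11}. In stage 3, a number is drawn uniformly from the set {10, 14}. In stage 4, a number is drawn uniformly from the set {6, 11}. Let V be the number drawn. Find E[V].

E[V | stage 1] = (1+3+11)/3 = 5.
E[V | stage 2] = (1+2+4+8+11)/5 = 26/5.
E[V | stage 3] = (10+14)/2 = 12.
E[V | stage 4] = (6+11)/2 = 17/2.
E[V] = (3/14)·(5) + (3/7)·(26/5) + (1/7)·(12) + (3/14)·(17/2) = 957/140.

957/140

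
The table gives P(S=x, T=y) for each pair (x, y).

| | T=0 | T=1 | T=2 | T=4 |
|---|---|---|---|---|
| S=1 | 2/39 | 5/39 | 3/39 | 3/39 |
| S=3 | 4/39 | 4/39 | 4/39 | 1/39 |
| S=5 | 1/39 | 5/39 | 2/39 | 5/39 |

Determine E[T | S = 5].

29/13

P(S = 5) = 1/3.
Σ T·P over the event = 0·(1/39) + 1·(5/39) + 2·(2/39) + 4·(5/39) = 29/39.
E[T | S = 5] = (29/39) / (1/3) = 29/13.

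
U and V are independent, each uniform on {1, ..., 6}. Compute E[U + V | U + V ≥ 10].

32/3

Outcomes with U + V ≥ 10: (4,6), (5,5), (5,6), (6,4), (6,5), (6,6), each with probability 1/36.
E[U + V | U + V ≥ 10] = (10 + 10 + 11 + 10 + 11 + 12) / 6 = 32/3.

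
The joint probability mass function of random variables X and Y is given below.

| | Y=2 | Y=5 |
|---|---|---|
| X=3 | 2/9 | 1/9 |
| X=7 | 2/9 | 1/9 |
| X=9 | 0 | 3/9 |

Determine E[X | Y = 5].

37/5

P(Y = 5) = 5/9.
Σ X·P over the event = 3·(1/9) + 7·(1/9) + 9·(3/9) = 37/9.
E[X | Y = 5] = (37/9) / (5/9) = 37/5.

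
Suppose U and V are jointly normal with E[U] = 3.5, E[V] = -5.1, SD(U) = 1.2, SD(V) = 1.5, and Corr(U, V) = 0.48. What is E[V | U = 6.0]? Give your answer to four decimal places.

E[V | U=x] = μ_V + ρ(σ_V/σ_U)(x − μ_U) for jointly normal variables.
E[V | U=6.0] = -5.1 + (0.48)·(1.5/1.2)·(6.0 − (3.5)) = -5.1 + (0.6)·(2.5) = -3.6000.

-3.6000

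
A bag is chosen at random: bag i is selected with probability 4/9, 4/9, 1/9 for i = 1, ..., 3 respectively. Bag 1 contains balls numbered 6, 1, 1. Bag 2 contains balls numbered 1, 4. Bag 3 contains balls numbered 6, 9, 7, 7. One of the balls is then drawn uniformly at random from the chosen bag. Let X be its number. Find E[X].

E[X | bag 1] = (6+1+1)/3 = 8/3.
E[X | bag 2] = (1+4)/2 = 5/2.
E[X | bag 3] = (6+9+7+7)/4 = 29/4.
By the law of total expectation,
E[X] = (4/9)·(8/3) + (4/9)·(5/2) + (1/9)·(29/4) = 335/108.

335/108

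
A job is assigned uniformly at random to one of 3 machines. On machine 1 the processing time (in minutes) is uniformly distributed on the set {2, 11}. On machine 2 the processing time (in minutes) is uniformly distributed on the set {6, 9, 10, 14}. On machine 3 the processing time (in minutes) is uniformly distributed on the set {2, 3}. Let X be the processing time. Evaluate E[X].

25/4

E[X | machine 1] = (2+11)/2 = 13/2.
E[X | machine 2] = (6+9+10+14)/4 = 39/4.
E[X | machine 3] = (2+3)/2 = 5/2.
By the law of total expectation,
E[X] = (1/3)·(13/2) + (1/3)·(39/4) + (1/3)·(5/2) = 25/4.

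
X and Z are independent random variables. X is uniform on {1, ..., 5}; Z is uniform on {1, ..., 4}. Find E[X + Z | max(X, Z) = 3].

24/5

Outcomes with max(X, Z) = 3: (1,3), (2,3), (3,1), (3,2), (3,3), each with probability 1/20.
E[X + Z | max(X, Z) = 3] = (4 + 5 + 4 + 5 + 6) / 5 = 24/5.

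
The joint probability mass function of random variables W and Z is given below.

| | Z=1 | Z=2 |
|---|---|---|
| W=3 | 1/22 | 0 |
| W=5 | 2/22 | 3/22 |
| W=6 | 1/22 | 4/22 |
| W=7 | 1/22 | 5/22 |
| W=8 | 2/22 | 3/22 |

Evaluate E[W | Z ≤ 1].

P(Z ≤ 1) = 7/22.
Σ W·P over the event = 3·(1/22) + 5·(2/22) + 6·(1/22) + 7·(1/22) + 8·(2/22) = 21/11.
E[W | Z ≤ 1] = (21/11) / (7/22) = 6.

6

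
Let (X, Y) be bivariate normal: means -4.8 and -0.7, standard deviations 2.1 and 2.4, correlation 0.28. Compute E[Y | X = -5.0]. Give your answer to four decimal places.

-0.7640

E[Y | X=x] = μ_Y + ρ(σ_Y/σ_X)(x − μ_X) for jointly normal variables.
E[Y | X=-5.0] = -0.7 + (0.28)·(2.4/2.1)·(-5.0 − (-4.8)) = -0.7 + (0.32)·(-0.2) = -0.7640.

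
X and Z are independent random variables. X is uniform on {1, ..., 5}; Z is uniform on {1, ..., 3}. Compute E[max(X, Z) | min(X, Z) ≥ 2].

29/8

Outcomes with min(X, Z) ≥ 2: (2,2), (2,3), (3,2), (3,3), (4,2), (4,3), (5,2), (5,3), each with probability 1/15.
E[max(X, Z) | min(X, Z) ≥ 2] = (2 + 3 + 3 + 3 + 4 + 4 + 5 + 5) / 8 = 29/8.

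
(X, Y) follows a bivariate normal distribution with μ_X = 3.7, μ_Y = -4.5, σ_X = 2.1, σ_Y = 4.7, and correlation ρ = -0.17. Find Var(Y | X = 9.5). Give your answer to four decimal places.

For a bivariate normal, Var(Y | X=x) = σ_Y²(1 − ρ²).
Var(Y | X=9.5) = (4.7)²·(1 − (-0.17)²) = 22.09·0.9711 = 21.4516.

21.4516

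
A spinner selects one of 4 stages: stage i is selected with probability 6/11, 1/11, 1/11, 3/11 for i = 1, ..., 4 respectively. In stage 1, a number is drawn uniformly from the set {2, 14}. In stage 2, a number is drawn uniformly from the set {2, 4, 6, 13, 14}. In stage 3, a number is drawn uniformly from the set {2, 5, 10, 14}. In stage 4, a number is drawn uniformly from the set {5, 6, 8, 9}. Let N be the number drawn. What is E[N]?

1691/220

E[N | stage 1] = (2+14)/2 = 8.
E[N | stage 2] = (2+4+6+13+14)/5 = 39/5.
E[N | stage 3] = (2+5+10+14)/4 = 31/4.
E[N | stage 4] = (5+6+8+9)/4 = 7.
E[N] = (6/11)·(8) + (1/11)·(39/5) + (1/11)·(31/4) + (3/11)·(7) = 1691/220.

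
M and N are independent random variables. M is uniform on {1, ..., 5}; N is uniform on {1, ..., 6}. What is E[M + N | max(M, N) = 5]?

70/9

Outcomes with max(M, N) = 5: (1,5), (2,5), (3,5), (4,5), (5,1), (5,2), (5,3), (5,4), (5,5), each with probability 1/30.
E[M + N | max(M, N) = 5] = (6 + 7 + 8 + 9 + 6 + 7 + 8 + 9 + 10) / 9 = 70/9.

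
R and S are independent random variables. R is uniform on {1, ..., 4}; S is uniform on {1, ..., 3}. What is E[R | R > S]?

10/3

Outcomes with R > S: (2,1), (3,1), (3,2), (4,1), (4,2), (4,3), each with probability 1/12.
E[R | R > S] = (2 + 3 + 3 + 4 + 4 + 4) / 6 = 10/3.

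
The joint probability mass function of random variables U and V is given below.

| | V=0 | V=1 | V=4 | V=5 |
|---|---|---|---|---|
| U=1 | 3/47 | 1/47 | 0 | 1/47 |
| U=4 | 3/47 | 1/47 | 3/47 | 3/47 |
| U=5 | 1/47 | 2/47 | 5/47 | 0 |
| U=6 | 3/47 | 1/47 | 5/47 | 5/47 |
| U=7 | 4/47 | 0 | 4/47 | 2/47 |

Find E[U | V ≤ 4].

91/18

P(V ≤ 4) = 36/47.
Summing U·P(U=x,V=y) over the conditioning event gives 182/47.
E[U | V ≤ 4] = (182/47) / (36/47) = 91/18.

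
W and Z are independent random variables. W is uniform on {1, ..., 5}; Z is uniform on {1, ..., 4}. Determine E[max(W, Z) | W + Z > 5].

43/10

Outcomes with W + Z > 5: (2,4), (3,3), (3,4), (4,2), (4,3), (4,4), (5,1), (5,2), (5,3), (5,4), each with probability 1/20.
E[max(W, Z) | W + Z > 5] = (4 + 3 + 4 + 4 + 4 + 4 + 5 + 5 + 5 + 5) / 10 = 43/10.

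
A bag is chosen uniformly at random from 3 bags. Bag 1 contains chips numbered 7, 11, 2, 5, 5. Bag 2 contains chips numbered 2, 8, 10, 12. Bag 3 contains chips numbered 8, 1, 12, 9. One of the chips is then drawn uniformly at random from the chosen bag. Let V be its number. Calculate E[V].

43/6

E[V | bag 1] = (7+11+2+5+5)/5 = 6.
E[V | bag 2] = (2+8+10+12)/4 = 8.
E[V | bag 3] = (8+1+12+9)/4 = 15/2.
By the law of total expectation,
E[V] = (1/3)·(6) + (1/3)·(8) + (1/3)·(15/2) = 43/6.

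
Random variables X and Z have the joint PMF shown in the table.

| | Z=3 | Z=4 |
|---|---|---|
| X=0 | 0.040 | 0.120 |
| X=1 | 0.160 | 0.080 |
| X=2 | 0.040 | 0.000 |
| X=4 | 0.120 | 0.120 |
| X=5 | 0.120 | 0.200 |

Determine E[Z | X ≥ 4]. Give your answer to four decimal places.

3.5714

P(X ≥ 4) = 0.560.
Σ Z·P over the event = 3·(0.120) + 4·(0.120) + 3·(0.120) + 4·(0.200) = 2.000.
E[Z | X ≥ 4] = (2.000) / (0.560) = 3.5714.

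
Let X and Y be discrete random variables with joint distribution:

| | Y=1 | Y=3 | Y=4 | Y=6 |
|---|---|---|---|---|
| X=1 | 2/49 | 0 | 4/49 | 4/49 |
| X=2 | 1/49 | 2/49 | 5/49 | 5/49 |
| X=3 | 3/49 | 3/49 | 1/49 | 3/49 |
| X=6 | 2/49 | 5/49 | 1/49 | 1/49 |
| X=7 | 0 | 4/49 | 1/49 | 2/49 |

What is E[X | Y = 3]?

P(Y = 3) = 2/7.
Σ X·P over the event = 2·(2/49) + 3·(3/49) + 6·(5/49) + 7·(4/49) = 71/49.
E[X | Y = 3] = (71/49) / (2/7) = 71/14.

71/14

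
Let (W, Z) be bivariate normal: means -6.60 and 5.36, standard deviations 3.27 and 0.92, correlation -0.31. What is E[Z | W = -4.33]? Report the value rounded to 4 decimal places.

E[Z | W=x] = μ_Z + ρ(σ_Z/σ_W)(x − μ_W) for jointly normal variables.
E[Z | W=-4.33] = 5.36 + (-0.31)·(0.92/3.27)·(-4.33 − (-6.60)) = 5.36 + (-0.087217)·(2.27) = 5.1620.

5.1620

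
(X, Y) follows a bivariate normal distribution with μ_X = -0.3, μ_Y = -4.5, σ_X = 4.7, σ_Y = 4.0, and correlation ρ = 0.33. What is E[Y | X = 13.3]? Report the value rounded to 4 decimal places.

-0.6804

For a bivariate normal, E[Y | X=x] = μ_Y + ρ·(σ_Y/σ_X)·(x − μ_X).
E[Y | X=13.3] = -4.5 + (0.33)·(4.0/4.7)·(13.3 − (-0.3)) = -4.5 + (0.28085)·(13.6) = -0.6804.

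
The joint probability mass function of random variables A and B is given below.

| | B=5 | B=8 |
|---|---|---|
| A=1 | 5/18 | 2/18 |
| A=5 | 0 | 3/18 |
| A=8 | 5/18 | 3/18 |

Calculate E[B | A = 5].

P(A = 5) = 1/6.
Σ B·P over the event = 8·(3/18) = 4/3.
E[B | A = 5] = (4/3) / (1/6) = 8.

8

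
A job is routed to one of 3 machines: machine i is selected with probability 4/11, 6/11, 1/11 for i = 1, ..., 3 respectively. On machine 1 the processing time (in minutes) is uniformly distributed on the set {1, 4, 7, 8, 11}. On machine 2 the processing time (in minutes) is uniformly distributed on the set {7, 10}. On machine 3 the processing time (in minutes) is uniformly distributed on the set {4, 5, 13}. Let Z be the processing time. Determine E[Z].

E[Z | machine 1] = (1+4+7+8+11)/5 = 31/5.
E[Z | machine 2] = (7+10)/2 = 17/2.
E[Z | machine 3] = (4+5+13)/3 = 22/3.
E[Z] = (4/11)·(31/5) + (6/11)·(17/2) + (1/11)·(22/3) = 1247/165.

1247/165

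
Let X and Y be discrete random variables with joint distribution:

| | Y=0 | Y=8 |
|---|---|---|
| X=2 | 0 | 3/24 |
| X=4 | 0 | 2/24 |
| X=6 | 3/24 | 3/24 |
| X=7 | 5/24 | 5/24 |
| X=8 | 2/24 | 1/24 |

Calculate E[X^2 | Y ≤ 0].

481/10

P(Y ≤ 0) = 5/12.
Summing X^2·P(X=x,Y=y) over the conditioning event gives 481/24.
E[X^2 | Y ≤ 0] = (481/24) / (5/12) = 481/10.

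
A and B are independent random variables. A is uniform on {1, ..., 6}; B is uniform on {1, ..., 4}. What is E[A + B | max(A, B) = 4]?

44/7

Outcomes with max(A, B) = 4: (1,4), (2,4), (3,4), (4,1), (4,2), (4,3), (4,4), each with probability 1/24.
E[A + B | max(A, B) = 4] = (5 + 6 + 7 + 5 + 6 + 7 + 8) / 7 = 44/7.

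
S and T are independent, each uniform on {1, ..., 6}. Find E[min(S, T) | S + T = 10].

13/3

P(S + T = 10) = 1/12.
Summing min(S,T)·P(x,y) over outcomes with S + T = 10 gives 13/36.
E[min(S, T) | S + T = 10] = (13/36) / (1/12) = 13/3.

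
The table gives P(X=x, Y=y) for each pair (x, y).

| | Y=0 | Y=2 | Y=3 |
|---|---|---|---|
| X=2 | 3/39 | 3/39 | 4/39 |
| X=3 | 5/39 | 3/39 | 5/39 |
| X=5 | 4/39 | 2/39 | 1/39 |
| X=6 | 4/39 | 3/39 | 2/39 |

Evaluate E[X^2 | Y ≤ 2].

P(Y ≤ 2) = 9/13.
Σ X^2·P over the event = 4·(3/39) + 4·(3/39) + 9·(5/39) + 9·(3/39) + 25·(4/39) + 25·(2/39) + 36·(4/39) + 36·(3/39) = 166/13.
E[X^2 | Y ≤ 2] = (166/13) / (9/13) = 166/9.

166/9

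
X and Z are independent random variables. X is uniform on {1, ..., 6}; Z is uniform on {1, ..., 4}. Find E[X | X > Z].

P(X > Z) = 7/12.
Summing X·P(x,y) over outcomes with X > Z gives 8/3.
E[X | X > Z] = (8/3) / (7/12) = 32/7.

32/7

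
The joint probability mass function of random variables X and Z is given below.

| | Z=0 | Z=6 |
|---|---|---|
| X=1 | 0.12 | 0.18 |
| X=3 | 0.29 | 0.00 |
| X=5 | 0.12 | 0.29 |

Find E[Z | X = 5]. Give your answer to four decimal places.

P(X = 5) = 0.41.
Σ Z·P over the event = 0·(0.12) + 6·(0.29) = 1.74.
E[Z | X = 5] = (1.74) / (0.41) = 4.2439.

4.2439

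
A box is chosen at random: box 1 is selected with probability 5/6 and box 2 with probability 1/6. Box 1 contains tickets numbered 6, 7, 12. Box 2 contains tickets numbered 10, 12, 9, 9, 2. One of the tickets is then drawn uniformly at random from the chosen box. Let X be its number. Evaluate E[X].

751/90

E[X | box 1] = (6+7+12)/3 = 25/3.
E[X | box 2] = (10+12+9+9+2)/5 = 42/5.
By the law of total expectation,
E[X] = (5/6)·(25/3) + (1/6)·(42/5) = 751/90.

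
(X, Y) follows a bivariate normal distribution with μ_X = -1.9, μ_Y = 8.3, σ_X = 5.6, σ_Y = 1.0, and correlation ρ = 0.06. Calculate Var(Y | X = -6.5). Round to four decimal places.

0.9964

The conditional variance in a bivariate normal is σ_Y²(1 − ρ²), independent of x.
Var(Y | X=-6.5) = (1.0)²·(1 − (0.06)²) = 1·0.9964 = 0.9964.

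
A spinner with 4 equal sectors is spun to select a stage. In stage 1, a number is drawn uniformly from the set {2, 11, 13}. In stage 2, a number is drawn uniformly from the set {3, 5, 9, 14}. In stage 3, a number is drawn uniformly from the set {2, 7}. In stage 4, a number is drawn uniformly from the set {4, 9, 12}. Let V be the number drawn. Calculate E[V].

E[V | stage 1] = (2+11+13)/3 = 26/3.
E[V | stage 2] = (3+5+9+14)/4 = 31/4.
E[V | stage 3] = (2+7)/2 = 9/2.
E[V | stage 4] = (4+9+12)/3 = 25/3.
E[V] = (1/4)·(26/3) + (1/4)·(31/4) + (1/4)·(9/2) + (1/4)·(25/3) = 117/16.

117/16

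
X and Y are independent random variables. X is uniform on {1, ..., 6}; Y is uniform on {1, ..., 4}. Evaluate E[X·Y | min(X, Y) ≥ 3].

P(min(X, Y) ≥ 3) = 1/3.
Summing XY·P(x,y) over outcomes with min(X, Y) ≥ 3 gives 21/4.
E[X·Y | min(X, Y) ≥ 3] = (21/4) / (1/3) = 63/4.

63/4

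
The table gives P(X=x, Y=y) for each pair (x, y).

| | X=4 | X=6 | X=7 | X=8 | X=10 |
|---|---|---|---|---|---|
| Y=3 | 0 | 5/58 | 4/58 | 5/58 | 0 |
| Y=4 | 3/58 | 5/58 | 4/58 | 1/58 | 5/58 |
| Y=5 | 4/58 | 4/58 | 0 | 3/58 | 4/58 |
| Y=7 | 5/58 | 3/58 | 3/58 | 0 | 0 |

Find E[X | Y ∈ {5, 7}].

P(Y ∈ {5, 7}) = 13/29.
Σ X·P over the event = 4·(4/58) + 4·(5/58) + 6·(4/58) + 6·(3/58) + 7·(3/58) + 8·(3/58) + 10·(4/58) = 163/58.
E[X | Y ∈ {5, 7}] = (163/58) / (13/29) = 163/26.

163/26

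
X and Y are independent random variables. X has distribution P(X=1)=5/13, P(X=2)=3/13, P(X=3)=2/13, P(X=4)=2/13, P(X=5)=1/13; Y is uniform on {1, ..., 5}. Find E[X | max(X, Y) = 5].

P(max(X, Y) = 5) = 17/65.
Summing X·P(x,y) over outcomes with max(X, Y) = 5 gives 10/13.
E[X | max(X, Y) = 5] = (10/13) / (17/65) = 50/17.

50/17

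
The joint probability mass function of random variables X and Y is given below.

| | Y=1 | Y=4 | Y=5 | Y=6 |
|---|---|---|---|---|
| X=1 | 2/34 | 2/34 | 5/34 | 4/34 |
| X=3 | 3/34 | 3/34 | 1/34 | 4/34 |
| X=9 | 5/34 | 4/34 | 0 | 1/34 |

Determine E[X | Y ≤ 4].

103/19

P(Y ≤ 4) = 19/34.
Summing X·P(X=x,Y=y) over the conditioning event gives 103/34.
E[X | Y ≤ 4] = (103/34) / (19/34) = 103/19.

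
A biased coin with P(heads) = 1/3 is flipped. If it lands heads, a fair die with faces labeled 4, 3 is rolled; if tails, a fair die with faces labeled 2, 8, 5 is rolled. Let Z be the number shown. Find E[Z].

9/2

E[Z | heads] = (4+3)/2 = 7/2.
E[Z | tails] = (2+8+5)/3 = 5.
By the law of total expectation,
E[Z] = (1/3)·(7/2) + (2/3)·(5) = 9/2.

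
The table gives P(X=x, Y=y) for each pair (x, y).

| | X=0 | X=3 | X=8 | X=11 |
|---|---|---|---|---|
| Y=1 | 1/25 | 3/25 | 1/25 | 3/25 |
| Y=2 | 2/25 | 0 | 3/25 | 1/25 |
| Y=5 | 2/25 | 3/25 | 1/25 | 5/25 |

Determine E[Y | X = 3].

P(X = 3) = 6/25.
Summing Y·P(X=x,Y=y) over the conditioning event gives 18/25.
E[Y | X = 3] = (18/25) / (6/25) = 3.

3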